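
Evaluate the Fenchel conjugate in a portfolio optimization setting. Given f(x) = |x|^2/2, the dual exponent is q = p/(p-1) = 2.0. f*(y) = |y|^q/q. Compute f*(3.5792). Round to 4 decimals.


The conjugate exponent q satisfies 1/p + 1/q = 1.
p = 2, so q = 2/(2 - 1) = 2.0
|y|^q = 3.5792^2.0 = 12.8107
f*(3.5792) = 12.8107 / 2.0 = 6.4053


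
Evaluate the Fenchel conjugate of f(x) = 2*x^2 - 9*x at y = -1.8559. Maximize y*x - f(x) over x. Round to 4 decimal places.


f*(y) = sup_x {y*x - a*x^2 - b*x} = sup_x {(y-b)*x - a*x^2}
FOC: (y - b) - 2a*x = 0 => x* = (y - b)/(2a)
x* = (-1.8559 + 9)/(2*2) = 1.786
f*(-1.8559) = (y-b)^2/(4a) = (-1.8559 + 9)^2/(4*2)
= 51.0382/8 = 6.3798


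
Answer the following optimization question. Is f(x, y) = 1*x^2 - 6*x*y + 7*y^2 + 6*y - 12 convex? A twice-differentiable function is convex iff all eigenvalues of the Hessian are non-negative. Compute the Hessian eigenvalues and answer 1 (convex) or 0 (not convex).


The Hessian of f(x,y) = 1*x^2 - 6*x*y + 7*y^2 + 6*y - 12 is:
H = [[2, -6], [-6, 14]]
Trace = 2 + 14 = 16
Determinant = 2*14 - (-6)^2 = -8
Discriminant = (16)^2 - 4*-8 = 288.0
Eigenvalues: lambda_1 = -0.4853, lambda_2 = 16.4853
The function is not convex.

0


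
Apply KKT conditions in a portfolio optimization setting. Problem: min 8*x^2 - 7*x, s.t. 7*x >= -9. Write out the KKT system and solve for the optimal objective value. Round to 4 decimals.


Step 1: Try lambda = 0 (constraint inactive).
Stationarity: 2*8*x - 7 = 0
x* = 7/(2*8) = 0.4375
Check constraint: 7*0.4375 = 3.0625 >= -9 -- satisfied.
Step 2: Compute optimal value.
f(x*) = 8*0.4375^2 - 7*0.4375 = -1.5313


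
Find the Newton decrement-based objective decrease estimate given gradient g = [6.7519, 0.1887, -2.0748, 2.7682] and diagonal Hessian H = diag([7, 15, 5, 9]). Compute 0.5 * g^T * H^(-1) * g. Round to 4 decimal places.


Step 1: H is diagonal, so H^(-1) * g = [0.9646, 0.0126, -0.415, 0.3076].
Step 2: g^T H^(-1) g = sum_i g_i^2 / H_ii
  = (6.7519)^2/7 + (0.1887)^2/15 + (-2.0748)^2/5 + (2.7682)^2/9
  = 6.5126 + 0.0024 + 0.861 + 0.8514 = 8.2274
Step 3: Objective decrease = 0.5 * g^T H^(-1) g = 4.1137


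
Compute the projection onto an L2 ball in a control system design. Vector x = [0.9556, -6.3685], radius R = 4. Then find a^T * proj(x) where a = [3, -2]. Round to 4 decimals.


Step 1: Compute ||x|| (intermediates to 6 decimals).
||x|| = sqrt(0.9556^2 + (-6.3685)^2) = 6.439795
Step 2: Project.
Since ||x|| > R, scale = R/||x|| = 4/6.439795 = 0.621138, proj(x) = scale * x
proj(x) = [0.593559, -3.955717]
Step 3: Dot product.
a^T * proj(x) = 3*0.593559 - 2*(-3.955717) = 9.6921


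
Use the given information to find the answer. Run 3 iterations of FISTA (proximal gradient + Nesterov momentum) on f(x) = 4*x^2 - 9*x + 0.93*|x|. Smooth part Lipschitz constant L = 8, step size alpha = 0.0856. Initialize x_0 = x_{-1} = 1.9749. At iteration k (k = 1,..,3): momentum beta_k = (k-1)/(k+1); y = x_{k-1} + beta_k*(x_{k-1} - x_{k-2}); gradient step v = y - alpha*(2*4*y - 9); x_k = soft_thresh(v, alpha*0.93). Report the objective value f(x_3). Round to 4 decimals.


FISTA on f(x) = 4*x^2 - 9*x + 0.93*|x|
L = 8, alpha = 0.0856
Iteration 1: beta = 0.0, y = 1.9749 + 0.0*(1.9749 - 1.9749) = 1.9749
  grad(y) = 6.7992, v = y - alpha*grad = 1.3929
  prox(v) = soft_thresh(1.3929, 0.0796) = 1.3133
Iteration 2: beta = 0.3333, y = 1.3133 + 0.3333*(1.3133 - 1.9749) = 1.0927
  grad(y) = -0.2581, v = y - alpha*grad = 1.1148
  prox(v) = soft_thresh(1.1148, 0.0796) = 1.0352
Iteration 3: beta = 0.5, y = 1.0352 + 0.5*(1.0352 - 1.3133) = 0.8962
  grad(y) = -1.8304, v = y - alpha*grad = 1.0529
  prox(v) = soft_thresh(1.0529, 0.0796) = 0.9733
f(x_3) = 4*0.9733^2 - 9*0.9733 + 0.93*|0.9733| = -4.0653


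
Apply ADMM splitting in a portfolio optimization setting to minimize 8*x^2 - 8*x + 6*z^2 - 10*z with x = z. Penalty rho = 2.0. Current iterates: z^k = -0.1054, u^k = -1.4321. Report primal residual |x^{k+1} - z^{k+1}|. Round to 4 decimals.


ADMM iteration with rho = 2.0, z^k = -0.1054, u^k = -1.4321
Step 1: x-update.
Minimize 8*x^2 - 8*x + (2.0/2)*(x + 0.1054 - 1.4321)^2
FOC: (2*8 + 2.0)*x = 8 + 2.0*(-0.1054 + 1.4321)
x^{k+1} = 0.5919
Step 2: z-update.
Minimize 6*z^2 - 10*z + (2.0/2)*(0.5919 - z - 1.4321)^2
FOC: (2*6 + 2.0)*z = 10 + 2.0*(0.5919 - 1.4321)
z^{k+1} = 0.5943
Step 3: u-update.
u^{k+1} = -1.4321 + 0.5919 - 0.5943 = -1.4345
Step 4: Primal residual = |0.5919 - 0.5943| = 0.0024


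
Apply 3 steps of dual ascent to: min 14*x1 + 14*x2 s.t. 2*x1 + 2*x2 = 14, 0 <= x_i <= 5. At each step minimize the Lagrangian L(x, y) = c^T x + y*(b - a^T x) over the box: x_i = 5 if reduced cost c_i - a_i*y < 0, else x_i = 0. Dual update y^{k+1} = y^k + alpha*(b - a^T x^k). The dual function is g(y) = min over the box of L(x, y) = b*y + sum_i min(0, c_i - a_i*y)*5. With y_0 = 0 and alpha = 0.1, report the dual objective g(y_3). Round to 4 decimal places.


Dual ascent for LP: min 14*x1 + 14*x2, 2*x1 + 2*x2 = 14, 0 <= x_i <= 5
Step 1: y^k = 0.0, reduced costs: (14.0, 14.0)
  x^k = (0.0, 0.0), subgradient = b - a^T x = 14.0
  y^{k+1} = 0.0 + 0.1*14.0 = 1.4
Step 2: y^k = 1.4, reduced costs: (11.2, 11.2)
  x^k = (0.0, 0.0), subgradient = b - a^T x = 14.0
  y^{k+1} = 1.4 + 0.1*14.0 = 2.8
Step 3: y^k = 2.8, reduced costs: (8.4, 8.4)
  x^k = (0.0, 0.0), subgradient = b - a^T x = 14.0
  y^{k+1} = 2.8 + 0.1*14.0 = 4.2
Dual objective at y_3 = 4.2: reduced costs (5.6, 5.6), box minimizer x = (0.0, 0.0)
g(y_3) = b*y + (c1 - a1*y)*x1 + (c2 - a2*y)*x2 = 14*4.2 + 5.6*0.0 + 5.6*0.0 = 58.8 + 0.0 + 0.0 = 58.8


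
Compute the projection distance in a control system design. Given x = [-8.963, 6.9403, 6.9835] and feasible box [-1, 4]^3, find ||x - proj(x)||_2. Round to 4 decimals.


Project each component onto [-1, 4].
clip(-8.963) = -1.0, clip(6.9403) = 4.0, clip(6.9835) = 4.0
Projection = [-1.0, 4.0, 4.0]
Squared diffs: [63.4094, 8.6454, 8.9013]
Distance = sqrt(80.9561) = 8.9976


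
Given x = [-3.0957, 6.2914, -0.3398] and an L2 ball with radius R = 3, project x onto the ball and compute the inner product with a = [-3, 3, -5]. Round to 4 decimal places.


Step 1: Compute ||x|| (intermediates to 6 decimals).
||x|| = sqrt((-3.0957)^2 + 6.2914^2 + (-0.3398)^2) = 7.02001
Step 2: Project.
Since ||x|| > R, scale = R/||x|| = 3/7.02001 = 0.42735, proj(x) = scale * x
proj(x) = [-1.322947, 2.68863, -0.145214]
Step 3: Dot product.
a^T * proj(x) = -3*(-1.322947) + 3*2.68863 - 5*(-0.145214) = 12.7608


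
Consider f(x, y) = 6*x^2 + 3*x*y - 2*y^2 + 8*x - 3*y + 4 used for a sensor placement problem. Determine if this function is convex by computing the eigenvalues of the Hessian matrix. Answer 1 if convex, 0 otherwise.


The Hessian of f(x,y) = 6*x^2 + 3*x*y - 2*y^2 + 8*x - 3*y + 4 is:
H = [[12, 3], [3, -4]]
Trace = 12 - 4 = 8
Determinant = 12*-4 - (3)^2 = -57
Discriminant = (8)^2 - 4*-57 = 292.0
Eigenvalues: lambda_1 = -4.544, lambda_2 = 12.544
The function is not convex.

0


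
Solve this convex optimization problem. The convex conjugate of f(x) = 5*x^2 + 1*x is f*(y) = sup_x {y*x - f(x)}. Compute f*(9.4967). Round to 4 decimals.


f*(y) = sup_x {y*x - a*x^2 - b*x} = sup_x {(y-b)*x - a*x^2}
FOC: (y - b) - 2a*x = 0 => x* = (y - b)/(2a)
x* = (9.4967 - 1)/(2*5) = 0.8497
f*(9.4967) = (y-b)^2/(4a) = (9.4967 - 1)^2/(4*5)
= 72.1939/20 = 3.6097


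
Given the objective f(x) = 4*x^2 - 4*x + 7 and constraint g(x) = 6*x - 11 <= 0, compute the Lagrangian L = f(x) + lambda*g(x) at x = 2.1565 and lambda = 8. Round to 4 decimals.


Step 1: Evaluate f(x).
f(2.1565) = 4*2.1565^2 - 4*2.1565 + 7 = 16.976
Step 2: Evaluate g(x).
g(2.1565) = 6*2.1565 - 11 = 1.939
Step 3: Compute Lagrangian.
L = 16.976 + 8*1.939 = 32.488


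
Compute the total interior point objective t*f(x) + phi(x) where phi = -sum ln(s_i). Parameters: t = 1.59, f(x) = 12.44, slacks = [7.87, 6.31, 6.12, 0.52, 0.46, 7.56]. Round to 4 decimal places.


Step 1: Compute log-barrier.
ln values: [2.0631, 1.8421, 1.8116, -0.6539, -0.7765, 2.0229]
phi = -(2.0631 + 1.8421 + 1.8116 - 0.6539 - 0.7765 + 2.0229) = -6.3092
Step 2: Compute augmented objective.
t*f(x) = 1.59*12.44 = 19.7796
Total = 19.7796 - 6.3092 = 13.4704


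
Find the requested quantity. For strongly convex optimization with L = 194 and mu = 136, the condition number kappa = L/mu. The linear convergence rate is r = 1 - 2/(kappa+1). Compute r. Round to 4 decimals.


Step 1: Compute the condition number.
kappa = L/mu = 194/136 = 1.4265
Step 2: Compute the convergence rate.
r = 1 - 2/(kappa + 1) = 1 - 2*mu/(L + mu) = (L - mu)/(L + mu) = 58/330 = 0.1758


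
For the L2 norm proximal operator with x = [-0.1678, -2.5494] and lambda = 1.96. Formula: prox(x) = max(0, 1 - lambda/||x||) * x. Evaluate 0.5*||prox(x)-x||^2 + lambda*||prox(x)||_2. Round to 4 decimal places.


Step 1: Compute ||x||.
||x|| = 2.5549
Step 2: Compute scaling factor.
scale = max(0, 1 - 1.96/2.5549) = 0.2329
Step 3: prox(x) = [-0.0391, -0.5936]
||prox(x)|| = 0.5949
Step 4: Proximal objective.
0.5*||prox-x||^2 = 1.9208
lambda*||prox|| = 1.166
Total = 3.0868


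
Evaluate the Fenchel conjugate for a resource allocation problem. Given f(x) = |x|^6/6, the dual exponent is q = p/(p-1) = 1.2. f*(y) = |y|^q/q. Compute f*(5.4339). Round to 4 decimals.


The conjugate exponent q satisfies 1/p + 1/q = 1.
p = 6, so q = 6/(6 - 1) = 1.2
|y|^q = 5.4339^1.2 = 7.6231
f*(5.4339) = 7.6231 / 1.2 = 6.3526


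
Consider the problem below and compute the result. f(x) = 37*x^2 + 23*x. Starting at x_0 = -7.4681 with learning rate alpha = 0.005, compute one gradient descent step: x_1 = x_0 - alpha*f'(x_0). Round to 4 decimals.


We compute the gradient at x_0 and apply the update.
f'(x) = 74*x + 23
f'(-7.4681) = 74*-7.4681 + 23 = -529.6394
x_1 = -7.4681 - 0.005*-529.6394 = -4.8199


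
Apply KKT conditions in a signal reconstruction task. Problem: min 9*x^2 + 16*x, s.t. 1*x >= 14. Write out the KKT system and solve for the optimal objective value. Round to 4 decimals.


Step 1: Try lambda = 0 (constraint inactive).
x_unc = -16/(2*9) = -0.8889
Check: 1*-0.8889 = -0.8889 < 14 -- violated!
Step 2: Constraint must be active: 1*x = 14
x* = 14/1 = 14.0
lambda = (2*9*14.0 + 16)/1 = 268.0
Step 3: Compute optimal value.
f(x*) = 9*14.0^2 + 16*14.0 = 1988.0


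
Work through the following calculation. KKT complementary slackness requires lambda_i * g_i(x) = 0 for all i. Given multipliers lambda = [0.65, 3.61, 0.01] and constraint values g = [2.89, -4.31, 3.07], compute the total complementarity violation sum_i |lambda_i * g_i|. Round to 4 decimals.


KKT complementary slackness check:
lambda_1 * g_1 = 0.65 * 2.89 = 1.8785
lambda_2 * g_2 = 3.61 * -4.31 = -15.5591
lambda_3 * g_3 = 0.01 * 3.07 = 0.0307
Total violation = 1.8785 + 15.5591 + 0.0307 = 17.4683


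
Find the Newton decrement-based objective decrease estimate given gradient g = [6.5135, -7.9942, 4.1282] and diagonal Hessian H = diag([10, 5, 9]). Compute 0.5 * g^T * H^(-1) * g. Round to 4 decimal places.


Step 1: H is diagonal, so H^(-1) * g = [0.6514, -1.5988, 0.4587].
Step 2: g^T H^(-1) g = sum_i g_i^2 / H_ii
  = (6.5135)^2/10 + (-7.9942)^2/5 + (4.1282)^2/9
  = 4.2426 + 12.7814 + 1.8936 = 18.9176
Step 3: Objective decrease = 0.5 * g^T H^(-1) g = 9.4588


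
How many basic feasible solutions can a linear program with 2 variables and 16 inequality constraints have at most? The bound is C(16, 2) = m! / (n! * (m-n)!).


Each vertex corresponds to some choice of n active constraints out of m, so the number of vertices is at most C(m, n) = m! / (n!(m-n)!).
m = 16, n = 2
Numerator: 16 * 15
Denominator: 2! = 2
C(16, 2) = 120


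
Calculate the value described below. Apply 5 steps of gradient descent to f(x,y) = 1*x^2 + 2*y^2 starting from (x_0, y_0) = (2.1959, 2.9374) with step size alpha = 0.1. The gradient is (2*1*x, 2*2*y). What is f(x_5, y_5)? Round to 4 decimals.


Gradient descent on f(x,y) = 1*x^2 + 2*y^2.
Starting point: (2.1959, 2.9374), alpha = 0.1
Step 1: grad_x = 2*1*2.1959 = 4.3918, grad_y = 2*2*2.9374 = 11.7496
  x_1 = 2.1959 - 0.1*4.3918 = 1.7567
  y_1 = 2.9374 - 0.1*11.7496 = 1.7624
Step 2: grad_x = 2*1*1.7567 = 3.5134, grad_y = 2*2*1.7624 = 7.0498
  x_2 = 1.7567 - 0.1*3.5134 = 1.4054
  y_2 = 1.7624 - 0.1*7.0498 = 1.0575
Step 3: grad_x = 2*1*1.4054 = 2.8108, grad_y = 2*2*1.0575 = 4.2299
  x_3 = 1.4054 - 0.1*2.8108 = 1.1243
  y_3 = 1.0575 - 0.1*4.2299 = 0.6345
Step 4: grad_x = 2*1*1.1243 = 2.2486, grad_y = 2*2*0.6345 = 2.5379
  x_4 = 1.1243 - 0.1*2.2486 = 0.8994
  y_4 = 0.6345 - 0.1*2.5379 = 0.3807
Step 5: grad_x = 2*1*0.8994 = 1.7989, grad_y = 2*2*0.3807 = 1.5227
  x_5 = 0.8994 - 0.1*1.7989 = 0.7196
  y_5 = 0.3807 - 0.1*1.5227 = 0.2284
f(0.7196, 0.2284) = 1*0.7196^2 + 2*0.2284^2 = 0.6221


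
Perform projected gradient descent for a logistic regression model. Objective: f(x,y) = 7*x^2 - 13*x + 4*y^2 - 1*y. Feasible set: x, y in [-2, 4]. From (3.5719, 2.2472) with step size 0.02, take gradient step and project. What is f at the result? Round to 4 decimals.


Step 1: Compute gradient at (3.5719, 2.2472).
grad_x = 2*7*3.5719 - 13 = 37.0066
grad_y = 2*4*2.2472 - 1 = 16.9776
Step 2: Gradient step.
x_raw = 3.5719 - 0.02*37.0066 = 2.8318
y_raw = 2.2472 - 0.02*16.9776 = 1.9076
Step 3: Project onto [-2, 4].
x_proj = clip(2.8318) = 2.8318
y_proj = clip(1.9076) = 1.9076
Step 4: Evaluate f.
f(2.8318, 1.9076) = 31.9682


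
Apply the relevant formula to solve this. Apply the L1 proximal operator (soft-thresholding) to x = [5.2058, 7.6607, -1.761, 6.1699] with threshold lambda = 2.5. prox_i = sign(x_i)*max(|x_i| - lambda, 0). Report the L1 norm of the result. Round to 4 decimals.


Soft-thresholding with lambda = 2.5:
prox(5.2058) = sign(5.2058)*max(|5.2058| - 2.5, 0) = 2.7058
prox(7.6607) = sign(7.6607)*max(|7.6607| - 2.5, 0) = 5.1607
prox(-1.761) = sign(-1.761)*max(|-1.761| - 2.5, 0) = 0.0
prox(6.1699) = sign(6.1699)*max(|6.1699| - 2.5, 0) = 3.6699
prox(x) = [2.7058, 5.1607, 0.0, 3.6699]
||prox(x)||_1 = 2.7058 + 5.1607 + 0.0 + 3.6699 = 11.5364


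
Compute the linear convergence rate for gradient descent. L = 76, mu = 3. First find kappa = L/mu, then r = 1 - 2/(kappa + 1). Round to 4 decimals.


Step 1: Compute the condition number.
kappa = L/mu = 76/3 = 25.3333
Step 2: Compute the convergence rate.
r = 1 - 2/(kappa + 1) = 1 - 2*mu/(L + mu) = (L - mu)/(L + mu) = 73/79 = 0.9241


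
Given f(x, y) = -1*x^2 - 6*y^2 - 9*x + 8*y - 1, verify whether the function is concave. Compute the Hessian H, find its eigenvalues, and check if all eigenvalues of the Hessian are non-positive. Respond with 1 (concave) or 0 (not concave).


The Hessian of f(x,y) = -1*x^2 - 6*y^2 - 9*x + 8*y - 1 is:
H = [[-2, 0], [0, -12]]
Trace = -2 - 12 = -14
Determinant = -2*-12 - (0)^2 = 24
Discriminant = (-14)^2 - 4*24 = 100.0
Eigenvalues: lambda_1 = -12.0, lambda_2 = -2.0
The function is concave.

1


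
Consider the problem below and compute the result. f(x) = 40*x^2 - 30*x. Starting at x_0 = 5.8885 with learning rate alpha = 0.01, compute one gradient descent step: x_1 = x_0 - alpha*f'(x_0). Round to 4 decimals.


We compute the gradient at x_0 and apply the update.
f'(x) = 80*x - 30
f'(5.8885) = 80*5.8885 - 30 = 441.08
x_1 = 5.8885 - 0.01*441.08 = 1.4777


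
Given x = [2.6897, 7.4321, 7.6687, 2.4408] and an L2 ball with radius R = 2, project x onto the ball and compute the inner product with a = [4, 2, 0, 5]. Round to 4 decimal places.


Step 1: Compute ||x|| (intermediates to 6 decimals).
||x|| = sqrt(2.6897^2 + 7.4321^2 + 7.6687^2 + 2.4408^2) = 11.279941
Step 2: Project.
Since ||x|| > R, scale = R/||x|| = 2/11.279941 = 0.177306, proj(x) = scale * x
proj(x) = [0.4769, 1.317756, 1.359707, 0.432768]
Step 3: Dot product.
a^T * proj(x) = 4*0.4769 + 2*1.317756 + 0*1.359707 + 5*0.432768 = 6.707


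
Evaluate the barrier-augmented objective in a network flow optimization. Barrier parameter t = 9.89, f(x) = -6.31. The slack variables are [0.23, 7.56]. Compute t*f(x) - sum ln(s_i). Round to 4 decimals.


Step 1: Compute log-barrier.
ln values: [-1.4697, 2.0229]
phi = -(-1.4697 + 2.0229) = -0.5532
Step 2: Compute augmented objective.
t*f(x) = 9.89*-6.31 = -62.4059
Total = -62.4059 - 0.5532 = -62.9591


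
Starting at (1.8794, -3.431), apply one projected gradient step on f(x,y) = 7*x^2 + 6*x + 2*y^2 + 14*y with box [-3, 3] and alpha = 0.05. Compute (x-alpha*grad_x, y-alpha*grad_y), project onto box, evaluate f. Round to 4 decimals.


Step 1: Compute gradient at (1.8794, -3.431).
grad_x = 2*7*1.8794 + 6 = 32.3116
grad_y = 2*2*-3.431 + 14 = 0.276
Step 2: Gradient step.
x_raw = 1.8794 - 0.05*32.3116 = 0.2638
y_raw = -3.431 - 0.05*0.276 = -3.4448
Step 3: Project onto [-3, 3].
x_proj = clip(0.2638) = 0.2638
y_proj = clip(-3.4448) = -3.0
Step 4: Evaluate f.
f(0.2638, -3.0) = -21.9299


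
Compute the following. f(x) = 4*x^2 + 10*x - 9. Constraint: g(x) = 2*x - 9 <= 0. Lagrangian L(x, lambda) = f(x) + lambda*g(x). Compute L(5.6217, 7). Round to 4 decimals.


Step 1: Evaluate f(x).
f(5.6217) = 4*5.6217^2 + 10*5.6217 - 9 = 173.631
Step 2: Evaluate g(x).
g(5.6217) = 2*5.6217 - 9 = 2.2434
Step 3: Compute Lagrangian.
L = 173.631 + 7*2.2434 = 189.3348


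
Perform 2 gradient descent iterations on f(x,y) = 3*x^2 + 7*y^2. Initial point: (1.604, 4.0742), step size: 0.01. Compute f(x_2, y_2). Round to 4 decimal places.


Gradient descent on f(x,y) = 3*x^2 + 7*y^2.
Starting point: (1.604, 4.0742), alpha = 0.01
Step 1: grad_x = 2*3*1.604 = 9.624, grad_y = 2*7*4.0742 = 57.0388
  x_1 = 1.604 - 0.01*9.624 = 1.5078
  y_1 = 4.0742 - 0.01*57.0388 = 3.5038
Step 2: grad_x = 2*3*1.5078 = 9.0466, grad_y = 2*7*3.5038 = 49.0534
  x_2 = 1.5078 - 0.01*9.0466 = 1.4173
  y_2 = 3.5038 - 0.01*49.0534 = 3.0133
f(1.4173, 3.0133) = 3*1.4173^2 + 7*3.0133^2 = 69.5851


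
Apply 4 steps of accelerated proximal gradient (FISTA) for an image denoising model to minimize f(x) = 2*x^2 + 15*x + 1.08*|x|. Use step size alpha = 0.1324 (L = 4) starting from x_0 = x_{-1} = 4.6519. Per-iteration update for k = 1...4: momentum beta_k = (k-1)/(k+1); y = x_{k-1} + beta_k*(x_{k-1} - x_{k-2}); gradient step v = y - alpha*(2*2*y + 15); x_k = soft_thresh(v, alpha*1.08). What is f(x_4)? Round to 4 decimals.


FISTA on f(x) = 2*x^2 + 15*x + 1.08*|x|
L = 4, alpha = 0.1324
Iteration 1: beta = 0.0, y = 4.6519 + 0.0*(4.6519 - 4.6519) = 4.6519
  grad(y) = 33.6076, v = y - alpha*grad = 0.2023
  prox(v) = soft_thresh(0.2023, 0.143) = 0.0593
Iteration 2: beta = 0.3333, y = 0.0593 + 0.3333*(0.0593 - 4.6519) = -1.4716
  grad(y) = 9.1135, v = y - alpha*grad = -2.6782
  prox(v) = soft_thresh(-2.6782, 0.143) = -2.5353
Iteration 3: beta = 0.5, y = -2.5353 + 0.5*(-2.5353 - 0.0593) = -3.8325
  grad(y) = -0.3301, v = y - alpha*grad = -3.7888
  prox(v) = soft_thresh(-3.7888, 0.143) = -3.6458
Iteration 4: beta = 0.6, y = -3.6458 + 0.6*(-3.6458 + 2.5353) = -4.3122
  grad(y) = -2.2487, v = y - alpha*grad = -4.0144
  prox(v) = soft_thresh(-4.0144, 0.143) = -3.8714
f(x_4) = 2*(-3.8714)^2 + 15*(-3.8714) + 1.08*|-3.8714| = -23.9143


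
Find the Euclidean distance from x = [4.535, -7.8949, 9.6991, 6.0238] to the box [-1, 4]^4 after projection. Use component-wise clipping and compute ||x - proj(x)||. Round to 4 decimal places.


Project each component onto [-1, 4].
clip(4.535) = 4.0, clip(-7.8949) = -1.0, clip(9.6991) = 4.0, clip(6.0238) = 4.0
Projection = [4.0, -1.0, 4.0, 4.0]
Squared diffs: [0.2862, 47.5396, 32.4797, 4.0958]
Distance = sqrt(84.4013) = 9.187


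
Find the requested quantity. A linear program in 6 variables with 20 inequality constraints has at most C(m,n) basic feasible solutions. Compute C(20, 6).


Each vertex corresponds to some choice of n active constraints out of m, so the number of vertices is at most C(m, n) = m! / (n!(m-n)!).
m = 20, n = 6
Numerator: 20 * 19 * 18 * 17 * 16 * 15
Denominator: 6! = 720
C(20, 6) = 38760


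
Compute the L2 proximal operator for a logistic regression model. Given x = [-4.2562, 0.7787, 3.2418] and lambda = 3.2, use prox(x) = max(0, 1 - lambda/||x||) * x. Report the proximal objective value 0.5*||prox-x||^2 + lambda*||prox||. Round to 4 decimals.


Step 1: Compute ||x||.
||x|| = 5.4066
Step 2: Compute scaling factor.
scale = max(0, 1 - 3.2/5.4066) = 0.4081
Step 3: prox(x) = [-1.7371, 0.3178, 1.3231]
||prox(x)|| = 2.2066
Step 4: Proximal objective.
0.5*||prox-x||^2 = 5.12
lambda*||prox|| = 7.0611
Total = 12.181


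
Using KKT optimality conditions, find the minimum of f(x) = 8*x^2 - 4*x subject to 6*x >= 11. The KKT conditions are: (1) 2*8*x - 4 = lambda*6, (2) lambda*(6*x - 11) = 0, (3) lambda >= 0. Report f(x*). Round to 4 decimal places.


Step 1: Try lambda = 0 (constraint inactive).
x_unc = 4/(2*8) = 0.25
Check: 6*0.25 = 1.5 < 11 -- violated!
Step 2: Constraint must be active: 6*x = 11
x* = 11/6 = 1.8333 (rounded; the exact value 11/6 is used below)
lambda = (2*8*(11/6) - 4)/6 = 4.2222
Step 3: Compute optimal value.
f(x*) = 8*(11/6)^2 - 4*(11/6) = 19.5556


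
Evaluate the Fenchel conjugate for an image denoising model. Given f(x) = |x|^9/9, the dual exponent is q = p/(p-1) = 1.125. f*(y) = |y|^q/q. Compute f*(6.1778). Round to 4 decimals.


The conjugate exponent q satisfies 1/p + 1/q = 1.
p = 9, so q = 9/(9 - 1) = 1.125
|y|^q = 6.1778^1.125 = 7.7569
f*(6.1778) = 7.7569 / 1.125 = 6.895


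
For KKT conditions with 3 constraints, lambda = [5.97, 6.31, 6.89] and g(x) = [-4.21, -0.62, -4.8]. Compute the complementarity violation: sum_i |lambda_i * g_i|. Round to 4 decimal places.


KKT complementary slackness check:
lambda_1 * g_1 = 5.97 * -4.21 = -25.1337
lambda_2 * g_2 = 6.31 * -0.62 = -3.9122
lambda_3 * g_3 = 6.89 * -4.8 = -33.072
Total violation = 25.1337 + 3.9122 + 33.072 = 62.1179


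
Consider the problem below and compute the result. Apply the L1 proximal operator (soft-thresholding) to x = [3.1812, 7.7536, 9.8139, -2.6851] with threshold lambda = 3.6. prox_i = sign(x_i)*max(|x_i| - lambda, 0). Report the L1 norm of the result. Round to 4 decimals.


Soft-thresholding with lambda = 3.6:
prox(3.1812) = sign(3.1812)*max(|3.1812| - 3.6, 0) = 0.0
prox(7.7536) = sign(7.7536)*max(|7.7536| - 3.6, 0) = 4.1536
prox(9.8139) = sign(9.8139)*max(|9.8139| - 3.6, 0) = 6.2139
prox(-2.6851) = sign(-2.6851)*max(|-2.6851| - 3.6, 0) = 0.0
prox(x) = [0.0, 4.1536, 6.2139, 0.0]
||prox(x)||_1 = 0.0 + 4.1536 + 6.2139 + 0.0 = 10.3675


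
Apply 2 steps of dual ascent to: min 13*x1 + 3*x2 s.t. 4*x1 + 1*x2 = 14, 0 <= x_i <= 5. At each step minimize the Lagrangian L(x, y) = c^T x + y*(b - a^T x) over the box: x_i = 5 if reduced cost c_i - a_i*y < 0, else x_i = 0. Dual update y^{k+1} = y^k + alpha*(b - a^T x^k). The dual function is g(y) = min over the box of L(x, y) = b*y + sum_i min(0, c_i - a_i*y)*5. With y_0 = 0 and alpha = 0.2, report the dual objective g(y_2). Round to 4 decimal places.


Dual ascent for LP: min 13*x1 + 3*x2, 4*x1 + 1*x2 = 14, 0 <= x_i <= 5
Step 1: y^k = 0.0, reduced costs: (13.0, 3.0)
  x^k = (0.0, 0.0), subgradient = b - a^T x = 14.0
  y^{k+1} = 0.0 + 0.2*14.0 = 2.8
Step 2: y^k = 2.8, reduced costs: (1.8, 0.2)
  x^k = (0.0, 0.0), subgradient = b - a^T x = 14.0
  y^{k+1} = 2.8 + 0.2*14.0 = 5.6
Dual objective at y_2 = 5.6: reduced costs (-9.4, -2.6), box minimizer x = (5.0, 5.0)
g(y_2) = b*y + (c1 - a1*y)*x1 + (c2 - a2*y)*x2 = 14*5.6 + (-9.4)*5.0 + (-2.6)*5.0 = 78.4 - 47.0 - 13.0 = 18.4


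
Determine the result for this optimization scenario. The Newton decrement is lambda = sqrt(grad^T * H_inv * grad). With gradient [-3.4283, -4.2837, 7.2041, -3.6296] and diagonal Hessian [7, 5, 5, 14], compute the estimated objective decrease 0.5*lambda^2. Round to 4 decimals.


Step 1: H is diagonal, so H^(-1) * g = [-0.4898, -0.8567, 1.4408, -0.2593].
Step 2: g^T H^(-1) g = sum_i g_i^2 / H_ii
  = (-3.4283)^2/7 + (-4.2837)^2/5 + (7.2041)^2/5 + (-3.6296)^2/14
  = 1.679 + 3.67 + 10.3798 + 0.941 = 16.6699
Step 3: Objective decrease = 0.5 * g^T H^(-1) g = 8.3349


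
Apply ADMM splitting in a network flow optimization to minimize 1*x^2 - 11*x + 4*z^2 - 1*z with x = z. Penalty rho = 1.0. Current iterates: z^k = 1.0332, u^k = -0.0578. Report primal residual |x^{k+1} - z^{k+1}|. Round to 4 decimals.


ADMM iteration with rho = 1.0, z^k = 1.0332, u^k = -0.0578
Step 1: x-update.
Minimize 1*x^2 - 11*x + (1.0/2)*(x - 1.0332 - 0.0578)^2
FOC: (2*1 + 1.0)*x = 11 + 1.0*(1.0332 + 0.0578)
x^{k+1} = 4.0303
Step 2: z-update.
Minimize 4*z^2 - 1*z + (1.0/2)*(4.0303 - z - 0.0578)^2
FOC: (2*4 + 1.0)*z = 1 + 1.0*(4.0303 - 0.0578)
z^{k+1} = 0.5525
Step 3: u-update.
u^{k+1} = -0.0578 + 4.0303 - 0.5525 = 3.42
Step 4: Primal residual = |4.0303 - 0.5525| = 3.4778


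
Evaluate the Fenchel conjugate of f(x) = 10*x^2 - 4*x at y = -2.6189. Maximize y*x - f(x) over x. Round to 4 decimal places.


f*(y) = sup_x {y*x - a*x^2 - b*x} = sup_x {(y-b)*x - a*x^2}
FOC: (y - b) - 2a*x = 0 => x* = (y - b)/(2a)
x* = (-2.6189 + 4)/(2*10) = 0.0691
f*(-2.6189) = (y-b)^2/(4a) = (-2.6189 + 4)^2/(4*10)
= 1.9074/40 = 0.0477


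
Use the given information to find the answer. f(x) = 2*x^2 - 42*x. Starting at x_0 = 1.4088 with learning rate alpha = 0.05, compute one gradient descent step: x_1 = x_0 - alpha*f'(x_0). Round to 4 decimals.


We compute the gradient at x_0 and apply the update.
f'(x) = 4*x - 42
f'(1.4088) = 4*1.4088 - 42 = -36.3648
x_1 = 1.4088 - 0.05*-36.3648 = 3.227


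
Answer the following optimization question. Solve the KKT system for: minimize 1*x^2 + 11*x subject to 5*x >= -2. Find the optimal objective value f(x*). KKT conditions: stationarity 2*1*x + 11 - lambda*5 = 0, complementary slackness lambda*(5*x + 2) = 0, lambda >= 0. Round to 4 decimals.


Step 1: Try lambda = 0 (constraint inactive).
x_unc = -11/(2*1) = -5.5
Check: 5*-5.5 = -27.5 < -2 -- violated!
Step 2: Constraint must be active: 5*x = -2
x* = -2/5 = -0.4
lambda = (2*1*(-0.4) + 11)/5 = 2.04
Step 3: Compute optimal value.
f(x*) = 1*(-0.4)^2 + 11*(-0.4) = -4.24


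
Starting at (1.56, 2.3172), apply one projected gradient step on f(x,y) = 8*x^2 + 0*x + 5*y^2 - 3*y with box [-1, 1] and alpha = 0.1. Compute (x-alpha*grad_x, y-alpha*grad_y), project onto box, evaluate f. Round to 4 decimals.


Step 1: Compute gradient at (1.56, 2.3172).
grad_x = 2*8*1.56 + 0 = 24.96
grad_y = 2*5*2.3172 - 3 = 20.172
Step 2: Gradient step.
x_raw = 1.56 - 0.1*24.96 = -0.936
y_raw = 2.3172 - 0.1*20.172 = 0.3
Step 3: Project onto [-1, 1].
x_proj = clip(-0.936) = -0.936
y_proj = clip(0.3) = 0.3
Step 4: Evaluate f.
f(-0.936, 0.3) = 6.5588


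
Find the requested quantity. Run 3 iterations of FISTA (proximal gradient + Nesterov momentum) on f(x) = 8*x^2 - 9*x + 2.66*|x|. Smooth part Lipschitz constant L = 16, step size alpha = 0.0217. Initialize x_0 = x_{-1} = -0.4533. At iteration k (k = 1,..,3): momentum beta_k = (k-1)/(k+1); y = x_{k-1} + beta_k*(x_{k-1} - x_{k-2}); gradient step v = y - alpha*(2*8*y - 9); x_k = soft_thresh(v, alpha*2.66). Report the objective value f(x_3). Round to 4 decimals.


FISTA on f(x) = 8*x^2 - 9*x + 2.66*|x|
L = 16, alpha = 0.0217
Iteration 1: beta = 0.0, y = -0.4533 + 0.0*(-0.4533 + 0.4533) = -0.4533
  grad(y) = -16.2528, v = y - alpha*grad = -0.1006
  prox(v) = soft_thresh(-0.1006, 0.0577) = -0.0429
Iteration 2: beta = 0.3333, y = -0.0429 + 0.3333*(-0.0429 + 0.4533) = 0.0939
  grad(y) = -7.4974, v = y - alpha*grad = 0.2566
  prox(v) = soft_thresh(0.2566, 0.0577) = 0.1989
Iteration 3: beta = 0.5, y = 0.1989 + 0.5*(0.1989 + 0.0429) = 0.3198
  grad(y) = -3.8837, v = y - alpha*grad = 0.404
  prox(v) = soft_thresh(0.404, 0.0577) = 0.3463
f(x_3) = 8*0.3463^2 - 9*0.3463 + 2.66*|0.3463| = -1.2362


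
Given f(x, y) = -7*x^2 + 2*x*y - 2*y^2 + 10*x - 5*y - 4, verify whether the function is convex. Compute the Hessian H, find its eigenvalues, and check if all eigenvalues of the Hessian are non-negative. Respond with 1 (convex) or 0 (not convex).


The Hessian of f(x,y) = -7*x^2 + 2*x*y - 2*y^2 + 10*x - 5*y - 4 is:
H = [[-14, 2], [2, -4]]
Trace = -14 - 4 = -18
Determinant = -14*-4 - (2)^2 = 52
Discriminant = (-18)^2 - 4*52 = 116.0
Eigenvalues: lambda_1 = -14.3852, lambda_2 = -3.6148
The function is not convex.

0


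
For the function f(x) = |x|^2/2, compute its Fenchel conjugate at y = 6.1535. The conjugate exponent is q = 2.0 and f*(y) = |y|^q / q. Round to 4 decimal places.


The conjugate exponent q satisfies 1/p + 1/q = 1.
p = 2, so q = 2/(2 - 1) = 2.0
|y|^q = 6.1535^2.0 = 37.8656
f*(6.1535) = 37.8656 / 2.0 = 18.9328


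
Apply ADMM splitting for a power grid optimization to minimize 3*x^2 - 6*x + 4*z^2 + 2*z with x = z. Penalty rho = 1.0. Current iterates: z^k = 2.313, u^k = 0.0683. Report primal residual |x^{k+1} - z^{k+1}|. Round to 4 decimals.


ADMM iteration with rho = 1.0, z^k = 2.313, u^k = 0.0683
Step 1: x-update.
Minimize 3*x^2 - 6*x + (1.0/2)*(x - 2.313 + 0.0683)^2
FOC: (2*3 + 1.0)*x = 6 + 1.0*(2.313 - 0.0683)
x^{k+1} = 1.1778
Step 2: z-update.
Minimize 4*z^2 + 2*z + (1.0/2)*(1.1778 - z + 0.0683)^2
FOC: (2*4 + 1.0)*z = -2 + 1.0*(1.1778 + 0.0683)
z^{k+1} = -0.0838
Step 3: u-update.
u^{k+1} = 0.0683 + 1.1778 + 0.0838 = 1.3299
Step 4: Primal residual = |1.1778 + 0.0838| = 1.2616


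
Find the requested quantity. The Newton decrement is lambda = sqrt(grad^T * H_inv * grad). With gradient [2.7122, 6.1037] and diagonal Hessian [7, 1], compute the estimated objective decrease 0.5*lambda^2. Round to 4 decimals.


Step 1: H is diagonal, so H^(-1) * g = [0.3875, 6.1037].
Step 2: g^T H^(-1) g = sum_i g_i^2 / H_ii
  = (2.7122)^2/7 + (6.1037)^2/1
  = 1.0509 + 37.2552 = 38.306
Step 3: Objective decrease = 0.5 * g^T H^(-1) g = 19.153


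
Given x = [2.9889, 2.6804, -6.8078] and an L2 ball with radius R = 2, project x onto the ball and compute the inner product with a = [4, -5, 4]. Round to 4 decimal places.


Step 1: Compute ||x|| (intermediates to 6 decimals).
||x|| = sqrt(2.9889^2 + 2.6804^2 + (-6.8078)^2) = 7.90343
Step 2: Project.
Since ||x|| > R, scale = R/||x|| = 2/7.90343 = 0.253055, proj(x) = scale * x
proj(x) = [0.756356, 0.678289, -1.722748]
Step 3: Dot product.
a^T * proj(x) = 4*0.756356 - 5*0.678289 + 4*(-1.722748) = -7.257


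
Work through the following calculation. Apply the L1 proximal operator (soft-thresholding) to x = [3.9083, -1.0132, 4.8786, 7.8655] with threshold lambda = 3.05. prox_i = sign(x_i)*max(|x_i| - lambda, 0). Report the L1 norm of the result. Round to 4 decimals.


Soft-thresholding with lambda = 3.05:
prox(3.9083) = sign(3.9083)*max(|3.9083| - 3.05, 0) = 0.8583
prox(-1.0132) = sign(-1.0132)*max(|-1.0132| - 3.05, 0) = 0.0
prox(4.8786) = sign(4.8786)*max(|4.8786| - 3.05, 0) = 1.8286
prox(7.8655) = sign(7.8655)*max(|7.8655| - 3.05, 0) = 4.8155
prox(x) = [0.8583, 0.0, 1.8286, 4.8155]
||prox(x)||_1 = 0.8583 + 0.0 + 1.8286 + 4.8155 = 7.5024


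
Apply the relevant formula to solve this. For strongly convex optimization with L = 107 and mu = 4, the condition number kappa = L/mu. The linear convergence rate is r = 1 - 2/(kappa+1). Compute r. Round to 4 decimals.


Step 1: Compute the condition number.
kappa = L/mu = 107/4 = 26.75
Step 2: Compute the convergence rate.
r = 1 - 2/(kappa + 1) = 1 - 2*mu/(L + mu) = (L - mu)/(L + mu) = 103/111 = 0.9279


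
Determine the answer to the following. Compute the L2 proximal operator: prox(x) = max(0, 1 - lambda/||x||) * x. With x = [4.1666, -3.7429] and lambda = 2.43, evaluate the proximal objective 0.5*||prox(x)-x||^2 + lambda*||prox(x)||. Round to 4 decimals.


Step 1: Compute ||x||.
||x|| = 5.6009
Step 2: Compute scaling factor.
scale = max(0, 1 - 2.43/5.6009) = 0.5661
Step 3: prox(x) = [2.3589, -2.119]
||prox(x)|| = 3.1709
Step 4: Proximal objective.
0.5*||prox-x||^2 = 2.9525
lambda*||prox|| = 7.7053
Total = 10.6577


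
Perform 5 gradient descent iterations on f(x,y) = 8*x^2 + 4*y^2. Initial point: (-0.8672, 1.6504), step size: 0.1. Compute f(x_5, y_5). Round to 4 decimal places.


Gradient descent on f(x,y) = 8*x^2 + 4*y^2.
Starting point: (-0.8672, 1.6504), alpha = 0.1
Step 1: grad_x = 2*8*-0.8672 = -13.8752, grad_y = 2*4*1.6504 = 13.2032
  x_1 = -0.8672 - 0.1*-13.8752 = 0.5203
  y_1 = 1.6504 - 0.1*13.2032 = 0.3301
Step 2: grad_x = 2*8*0.5203 = 8.3251, grad_y = 2*4*0.3301 = 2.6406
  x_2 = 0.5203 - 0.1*8.3251 = -0.3122
  y_2 = 0.3301 - 0.1*2.6406 = 0.066
Step 3: grad_x = 2*8*-0.3122 = -4.9951, grad_y = 2*4*0.066 = 0.5281
  x_3 = -0.3122 - 0.1*-4.9951 = 0.1873
  y_3 = 0.066 - 0.1*0.5281 = 0.0132
Step 4: grad_x = 2*8*0.1873 = 2.997, grad_y = 2*4*0.0132 = 0.1056
  x_4 = 0.1873 - 0.1*2.997 = -0.1124
  y_4 = 0.0132 - 0.1*0.1056 = 0.0026
Step 5: grad_x = 2*8*-0.1124 = -1.7982, grad_y = 2*4*0.0026 = 0.0211
  x_5 = -0.1124 - 0.1*-1.7982 = 0.0674
  y_5 = 0.0026 - 0.1*0.0211 = 0.0005
f(0.0674, 0.0005) = 8*0.0674^2 + 4*0.0005^2 = 0.0364


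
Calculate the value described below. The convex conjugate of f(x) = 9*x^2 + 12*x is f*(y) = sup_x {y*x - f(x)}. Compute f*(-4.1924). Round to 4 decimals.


f*(y) = sup_x {y*x - a*x^2 - b*x} = sup_x {(y-b)*x - a*x^2}
FOC: (y - b) - 2a*x = 0 => x* = (y - b)/(2a)
x* = (-4.1924 - 12)/(2*9) = -0.8996
f*(-4.1924) = (y-b)^2/(4a) = (-4.1924 - 12)^2/(4*9)
= 262.1938/36 = 7.2832


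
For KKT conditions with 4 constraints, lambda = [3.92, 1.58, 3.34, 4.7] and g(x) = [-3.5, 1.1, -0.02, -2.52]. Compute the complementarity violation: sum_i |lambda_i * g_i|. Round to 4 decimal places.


KKT complementary slackness check:
lambda_1 * g_1 = 3.92 * -3.5 = -13.72
lambda_2 * g_2 = 1.58 * 1.1 = 1.738
lambda_3 * g_3 = 3.34 * -0.02 = -0.0668
lambda_4 * g_4 = 4.7 * -2.52 = -11.844
Total violation = 13.72 + 1.738 + 0.0668 + 11.844 = 27.3688


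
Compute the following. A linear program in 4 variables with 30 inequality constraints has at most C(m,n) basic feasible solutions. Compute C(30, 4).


Each vertex corresponds to some choice of n active constraints out of m, so the number of vertices is at most C(m, n) = m! / (n!(m-n)!).
m = 30, n = 4
Numerator: 30 * 29 * 28 * 27
Denominator: 4! = 24
C(30, 4) = 27405


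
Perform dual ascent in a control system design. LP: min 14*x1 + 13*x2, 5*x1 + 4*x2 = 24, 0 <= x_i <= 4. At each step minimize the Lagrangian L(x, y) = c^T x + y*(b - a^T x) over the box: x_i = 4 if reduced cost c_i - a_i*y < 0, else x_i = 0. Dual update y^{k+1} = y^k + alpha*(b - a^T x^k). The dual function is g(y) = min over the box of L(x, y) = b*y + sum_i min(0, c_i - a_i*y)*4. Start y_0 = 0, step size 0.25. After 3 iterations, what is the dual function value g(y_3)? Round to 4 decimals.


Dual ascent for LP: min 14*x1 + 13*x2, 5*x1 + 4*x2 = 24, 0 <= x_i <= 4
Step 1: y^k = 0.0, reduced costs: (14.0, 13.0)
  x^k = (0.0, 0.0), subgradient = b - a^T x = 24.0
  y^{k+1} = 0.0 + 0.25*24.0 = 6.0
Step 2: y^k = 6.0, reduced costs: (-16.0, -11.0)
  x^k = (4.0, 4.0), subgradient = b - a^T x = -12.0
  y^{k+1} = 6.0 + 0.25*-12.0 = 3.0
Step 3: y^k = 3.0, reduced costs: (-1.0, 1.0)
  x^k = (4.0, 0.0), subgradient = b - a^T x = 4.0
  y^{k+1} = 3.0 + 0.25*4.0 = 4.0
Dual objective at y_3 = 4.0: reduced costs (-6.0, -3.0), box minimizer x = (4.0, 4.0)
g(y_3) = b*y + (c1 - a1*y)*x1 + (c2 - a2*y)*x2 = 24*4.0 + (-6.0)*4.0 + (-3.0)*4.0 = 96.0 - 24.0 - 12.0 = 60.0


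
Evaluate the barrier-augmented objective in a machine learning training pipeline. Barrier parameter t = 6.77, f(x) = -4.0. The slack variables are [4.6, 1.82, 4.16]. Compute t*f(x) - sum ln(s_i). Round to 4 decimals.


Step 1: Compute log-barrier.
ln values: [1.5261, 0.5988, 1.4255]
phi = -(1.5261 + 0.5988 + 1.4255) = -3.5504
Step 2: Compute augmented objective.
t*f(x) = 6.77*-4.0 = -27.08
Total = -27.08 - 3.5504 = -30.6304


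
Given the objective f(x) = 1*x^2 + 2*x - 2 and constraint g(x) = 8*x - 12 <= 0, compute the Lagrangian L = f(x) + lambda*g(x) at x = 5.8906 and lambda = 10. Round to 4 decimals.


Step 1: Evaluate f(x).
f(5.8906) = 1*5.8906^2 + 2*5.8906 - 2 = 44.4804
Step 2: Evaluate g(x).
g(5.8906) = 8*5.8906 - 12 = 35.1248
Step 3: Compute Lagrangian.
L = 44.4804 + 10*35.1248 = 395.7284


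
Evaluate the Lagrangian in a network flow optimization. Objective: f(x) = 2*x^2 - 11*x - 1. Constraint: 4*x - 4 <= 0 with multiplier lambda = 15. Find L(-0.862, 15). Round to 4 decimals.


Step 1: Evaluate f(x).
f(-0.862) = 2*(-0.862)^2 - 11*(-0.862) - 1 = 9.9681
Step 2: Evaluate g(x).
g(-0.862) = 4*-0.862 - 4 = -7.448
Step 3: Compute Lagrangian.
L = 9.9681 + 15*-7.448 = -101.7519


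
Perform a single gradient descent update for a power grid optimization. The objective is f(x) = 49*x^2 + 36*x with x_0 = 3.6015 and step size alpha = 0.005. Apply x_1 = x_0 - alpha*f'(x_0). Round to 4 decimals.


We compute the gradient at x_0 and apply the update.
f'(x) = 98*x + 36
f'(3.6015) = 98*3.6015 + 36 = 388.947
x_1 = 3.6015 - 0.005*388.947 = 1.6568


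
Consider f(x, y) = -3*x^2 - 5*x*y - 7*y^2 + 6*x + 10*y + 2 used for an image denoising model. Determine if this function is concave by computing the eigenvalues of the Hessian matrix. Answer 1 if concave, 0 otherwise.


The Hessian of f(x,y) = -3*x^2 - 5*x*y - 7*y^2 + 6*x + 10*y + 2 is:
H = [[-6, -5], [-5, -14]]
Trace = -6 - 14 = -20
Determinant = -6*-14 - (-5)^2 = 59
Discriminant = (-20)^2 - 4*59 = 164.0
Eigenvalues: lambda_1 = -16.4031, lambda_2 = -3.5969
The function is concave.

1


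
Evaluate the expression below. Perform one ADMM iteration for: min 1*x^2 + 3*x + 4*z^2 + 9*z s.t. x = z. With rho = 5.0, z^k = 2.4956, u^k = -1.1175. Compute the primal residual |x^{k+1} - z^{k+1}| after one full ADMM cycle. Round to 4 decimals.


ADMM iteration with rho = 5.0, z^k = 2.4956, u^k = -1.1175
Step 1: x-update.
Minimize 1*x^2 + 3*x + (5.0/2)*(x - 2.4956 - 1.1175)^2
FOC: (2*1 + 5.0)*x = -3 + 5.0*(2.4956 + 1.1175)
x^{k+1} = 2.1522
Step 2: z-update.
Minimize 4*z^2 + 9*z + (5.0/2)*(2.1522 - z - 1.1175)^2
FOC: (2*4 + 5.0)*z = -9 + 5.0*(2.1522 - 1.1175)
z^{k+1} = -0.2943
Step 3: u-update.
u^{k+1} = -1.1175 + 2.1522 + 0.2943 = 1.3291
Step 4: Primal residual = |2.1522 + 0.2943| = 2.4466


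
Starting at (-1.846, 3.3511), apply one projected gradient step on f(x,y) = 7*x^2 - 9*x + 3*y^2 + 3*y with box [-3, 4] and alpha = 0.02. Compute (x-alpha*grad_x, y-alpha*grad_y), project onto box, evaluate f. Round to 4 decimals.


Step 1: Compute gradient at (-1.846, 3.3511).
grad_x = 2*7*-1.846 - 9 = -34.844
grad_y = 2*3*3.3511 + 3 = 23.1066
Step 2: Gradient step.
x_raw = -1.846 - 0.02*-34.844 = -1.1491
y_raw = 3.3511 - 0.02*23.1066 = 2.889
Step 3: Project onto [-3, 4].
x_proj = clip(-1.1491) = -1.1491
y_proj = clip(2.889) = 2.889
Step 4: Evaluate f.
f(-1.1491, 2.889) = 53.2907


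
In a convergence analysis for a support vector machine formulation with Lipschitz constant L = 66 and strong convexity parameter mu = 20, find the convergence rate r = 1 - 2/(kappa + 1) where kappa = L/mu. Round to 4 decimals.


Step 1: Compute the condition number.
kappa = L/mu = 66/20 = 3.3
Step 2: Compute the convergence rate.
r = 1 - 2/(kappa + 1) = 1 - 2*mu/(L + mu) = (L - mu)/(L + mu) = 46/86 = 0.5349


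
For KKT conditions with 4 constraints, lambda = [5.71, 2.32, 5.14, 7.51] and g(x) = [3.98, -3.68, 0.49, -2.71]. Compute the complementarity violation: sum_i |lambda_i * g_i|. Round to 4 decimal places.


KKT complementary slackness check:
lambda_1 * g_1 = 5.71 * 3.98 = 22.7258
lambda_2 * g_2 = 2.32 * -3.68 = -8.5376
lambda_3 * g_3 = 5.14 * 0.49 = 2.5186
lambda_4 * g_4 = 7.51 * -2.71 = -20.3521
Total violation = 22.7258 + 8.5376 + 2.5186 + 20.3521 = 54.1341


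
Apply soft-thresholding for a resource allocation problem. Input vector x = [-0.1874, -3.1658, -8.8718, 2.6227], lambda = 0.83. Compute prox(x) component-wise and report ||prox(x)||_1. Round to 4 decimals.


Soft-thresholding with lambda = 0.83:
prox(-0.1874) = sign(-0.1874)*max(|-0.1874| - 0.83, 0) = 0.0
prox(-3.1658) = sign(-3.1658)*max(|-3.1658| - 0.83, 0) = -2.3358
prox(-8.8718) = sign(-8.8718)*max(|-8.8718| - 0.83, 0) = -8.0418
prox(2.6227) = sign(2.6227)*max(|2.6227| - 0.83, 0) = 1.7927
prox(x) = [0.0, -2.3358, -8.0418, 1.7927]
||prox(x)||_1 = 0.0 + 2.3358 + 8.0418 + 1.7927 = 12.1703


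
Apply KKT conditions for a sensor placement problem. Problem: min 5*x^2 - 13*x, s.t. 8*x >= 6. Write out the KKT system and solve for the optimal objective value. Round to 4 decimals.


Step 1: Try lambda = 0 (constraint inactive).
Stationarity: 2*5*x - 13 = 0
x* = 13/(2*5) = 1.3
Check constraint: 8*1.3 = 10.4 >= 6 -- satisfied.
Step 2: Compute optimal value.
f(x*) = 5*1.3^2 - 13*1.3 = -8.45
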